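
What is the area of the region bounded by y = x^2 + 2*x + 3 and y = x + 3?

1/6

Set the curves equal: x^2 + 2*x + 3 = x + 3, so x^2 + x = 0, which factors as x*(x + 1) = 0. The curves meet at x = -1, 0.
On [-1, 0], y = x + 3 is on top; that piece has area ∫[-1,0] (-(x^2 + x)) dx = 1/6.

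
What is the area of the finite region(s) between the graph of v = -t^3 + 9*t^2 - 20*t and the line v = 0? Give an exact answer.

The curve meets the t-axis where -t^3 + 9*t^2 - 20*t = 0, i.e. -t*(t - 5)*(t - 4) = 0, at t = 0, 4, 5.
On [0, 4] the curve lies below the axis; ∫[0,4] (-t^3 + 9*t^2 - 20*t) dt = -32, giving area 32.
On [4, 5] the curve lies above the axis; ∫[4,5] (-t^3 + 9*t^2 - 20*t) dt = 3/4, giving area 3/4.
Total area = 32 + 3/4 = 131/4.

131/4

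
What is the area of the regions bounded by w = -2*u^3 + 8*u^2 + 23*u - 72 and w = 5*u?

1741/6

Set the curves equal: -2*u^3 + 8*u^2 + 23*u - 72 = 5*u, so -2*u^3 + 8*u^2 + 18*u - 72 = 0, which factors as -2*(u - 4)*(u - 3)*(u + 3) = 0. The curves meet at u = -3, 3, 4.
On [-3, 3], w = 5*u is on top; that piece has area ∫[-3,3] (-(-2*u^3 + 8*u^2 + 18*u - 72)) du = 288.
On [3, 4], w = -2*u^3 + 8*u^2 + 23*u - 72 is on top; that piece has area ∫[3,4] (-2*u^3 + 8*u^2 + 18*u - 72) du = 13/6.
Total enclosed area = 288 + 13/6 = 1741/6.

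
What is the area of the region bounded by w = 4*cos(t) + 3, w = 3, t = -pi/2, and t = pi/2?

8

On [-pi/2, pi/2], (4*cos(t) + 3) - (3) = 4*cos(t) is ≥ 0 throughout, so the area is a single integral of |4*cos(t)|.
∫[-pi/2,pi/2] (4*cos(t)) dt = 8.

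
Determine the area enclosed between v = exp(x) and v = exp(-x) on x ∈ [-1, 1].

The difference (exp(x)) - (exp(-x)) = exp(x) - exp(-x) changes sign at x = 0 inside [-1, 1], so split the integral there.
∫[-1,0] (exp(x) - exp(-x)) dx = -exp(1) - exp(-1) + 2; the area of that piece is -2 + exp(-1) + exp(1).
∫[0,1] (exp(x) - exp(-x)) dx = -2 + exp(-1) + exp(1).
Total area = (-2 + exp(-1) + exp(1)) + (-2 + exp(-1) + exp(1)) = -4 + 2*exp(-1) + 2*exp(1).

-4 + 2*exp(-1) + 2*exp(1)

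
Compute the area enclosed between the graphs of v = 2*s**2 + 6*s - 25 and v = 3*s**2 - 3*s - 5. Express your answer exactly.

Set the curves equal: 2*s**2 + 6*s - 25 = 3*s**2 - 3*s - 5, so -s**2 + 9*s - 20 = 0, which factors as -(s - 5)*(s - 4) = 0. The curves meet at s = 4, 5.
On [4, 5], v = 2*s**2 + 6*s - 25 is on top; that piece has area ∫[4,5] (-s**2 + 9*s - 20) ds = 1/6.

1/6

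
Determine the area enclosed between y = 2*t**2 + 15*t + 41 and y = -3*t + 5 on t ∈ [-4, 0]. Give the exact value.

The difference (2*t**2 + 15*t + 41) - (-3*t + 5) = 2*t**2 + 18*t + 36 changes sign at t = -3 inside [-4, 0], so split the integral there.
∫[-4,-3] (2*t**2 + 18*t + 36) dt = -7/3; the area of that piece is 7/3.
∫[-3,0] (2*t**2 + 18*t + 36) dt = 45.
Total area = 7/3 + 45 = 142/3.

142/3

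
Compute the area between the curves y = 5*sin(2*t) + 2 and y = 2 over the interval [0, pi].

10

The difference (5*sin(2*t) + 2) - (2) = 5*sin(2*t) changes sign at t = pi/2 inside [0, pi], so split the integral there.
∫[0,pi/2] (5*sin(2*t)) dt = 5.
∫[pi/2,pi] (5*sin(2*t)) dt = -5; the area of that piece is 5.
Total area = 5 + 5 = 10.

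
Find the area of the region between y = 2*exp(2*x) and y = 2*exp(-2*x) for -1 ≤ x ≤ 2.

-4 + exp(-4) + exp(-2) + exp(2) + exp(4)

The difference (2*exp(2*x)) - (2*exp(-2*x)) = 2*exp(2*x) - 2*exp(-2*x) changes sign at x = 0 inside [-1, 2], so split the integral there.
∫[-1,0] (2*exp(2*x) - 2*exp(-2*x)) dx = -exp(2) - exp(-2) + 2; the area of that piece is -2 + exp(-2) + exp(2).
∫[0,2] (2*exp(2*x) - 2*exp(-2*x)) dx = -2 + exp(-4) + exp(4).
Total area = (-2 + exp(-2) + exp(2)) + (-2 + exp(-4) + exp(4)) = -4 + exp(-4) + exp(-2) + exp(2) + exp(4).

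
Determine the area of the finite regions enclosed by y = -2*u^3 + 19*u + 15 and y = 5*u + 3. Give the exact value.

131/2

Set the curves equal: -2*u^3 + 19*u + 15 = 5*u + 3, so -2*u^3 + 14*u + 12 = 0, which factors as -2*(u - 3)*(u + 1)*(u + 2) = 0. The curves meet at u = -2, -1, 3.
On [-2, -1], y = 5*u + 3 is on top; that piece has area ∫[-2,-1] (-(-2*u^3 + 14*u + 12)) du = 3/2.
On [-1, 3], y = -2*u^3 + 19*u + 15 is on top; that piece has area ∫[-1,3] (-2*u^3 + 14*u + 12) du = 64.
Total enclosed area = 3/2 + 64 = 131/2.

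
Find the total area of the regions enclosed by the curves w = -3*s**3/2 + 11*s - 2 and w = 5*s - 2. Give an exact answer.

Set the curves equal: -3*s**3/2 + 11*s - 2 = 5*s - 2, so -3*s**3/2 + 6*s = 0, which factors as -3*s*(s - 2)*(s + 2)/2 = 0. The curves meet at s = -2, 0, 2.
On [-2, 0], w = 5*s - 2 is on top; that piece has area ∫[-2,0] (-(-3*s**3/2 + 6*s)) ds = 6.
On [0, 2], w = -3*s**3/2 + 11*s - 2 is on top; that piece has area ∫[0,2] (-3*s**3/2 + 6*s) ds = 6.
Total enclosed area = 6 + 6 = 12.

12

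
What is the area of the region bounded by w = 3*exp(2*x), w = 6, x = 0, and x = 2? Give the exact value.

-33/2 + 6*log(2) + 3*exp(4)/2

The difference (3*exp(2*x)) - (6) = 3*exp(2*x) - 6 changes sign at x = log(2)/2 inside [0, 2], so split the integral there.
∫[0,log(2)/2] (3*exp(2*x) - 6) dx = 3/2 - log(8); the area of that piece is -3/2 + log(8).
∫[log(2)/2,2] (3*exp(2*x) - 6) dx = -15 + 3*log(2) + 3*exp(4)/2.
Total area = (-3/2 + log(8)) + (-15 + 3*log(2) + 3*exp(4)/2) = -33/2 + 6*log(2) + 3*exp(4)/2.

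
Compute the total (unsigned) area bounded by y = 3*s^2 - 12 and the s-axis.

32

The curve meets the s-axis where 3*s^2 - 12 = 0, i.e. 3*(s - 2)*(s + 2) = 0, at s = -2, 2.
On [-2, 2] the curve lies below the axis; ∫[-2,2] (3*s^2 - 12) ds = -32, giving area 32.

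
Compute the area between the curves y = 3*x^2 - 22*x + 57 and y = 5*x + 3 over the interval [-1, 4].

The difference (3*x^2 - 22*x + 57) - (5*x + 3) = 3*x^2 - 27*x + 54 changes sign at x = 3 inside [-1, 4], so split the integral there.
∫[-1,3] (3*x^2 - 27*x + 54) dx = 136.
∫[3,4] (3*x^2 - 27*x + 54) dx = -7/2; the area of that piece is 7/2.
Total area = 136 + 7/2 = 279/2.

279/2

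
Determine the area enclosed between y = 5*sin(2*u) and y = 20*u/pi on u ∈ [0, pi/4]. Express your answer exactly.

5/2 - 5*pi/8

On [0, pi/4], (5*sin(2*u)) - (20*u/pi) = -20*u/pi + 5*sin(2*u) is ≥ 0 throughout, so the area is a single integral of |-20*u/pi + 5*sin(2*u)|.
∫[0,pi/4] (-20*u/pi + 5*sin(2*u)) du = 5/2 - 5*pi/8.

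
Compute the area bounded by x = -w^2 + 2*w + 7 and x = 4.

Both boundary curves give x as a function of w, so integrate with respect to w. Setting them equal: -w^2 + 2*w + 3 = 0, i.e. -(w - 3)*(w + 1) = 0, so they meet at w = -1, 3.
For w in [-1, 3], x = -w^2 + 2*w + 7 is on the right; area = ∫[-1,3] (-w^2 + 2*w + 3) dw = 32/3.

32/3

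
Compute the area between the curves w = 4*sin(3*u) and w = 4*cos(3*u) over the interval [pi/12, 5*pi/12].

8*sqrt(2)/3

On [pi/12, 5*pi/12], (4*sin(3*u)) - (4*cos(3*u)) = 4*sin(3*u) - 4*cos(3*u) is ≥ 0 throughout, so the area is a single integral of |4*sin(3*u) - 4*cos(3*u)|.
∫[pi/12,5*pi/12] (4*sin(3*u) - 4*cos(3*u)) du = 8*sqrt(2)/3.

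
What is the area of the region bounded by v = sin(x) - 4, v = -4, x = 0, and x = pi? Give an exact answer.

2

On [0, pi], (sin(x) - 4) - (-4) = sin(x) is ≥ 0 throughout, so the area is a single integral of |sin(x)|.
∫[0,pi] (sin(x)) dx = 2.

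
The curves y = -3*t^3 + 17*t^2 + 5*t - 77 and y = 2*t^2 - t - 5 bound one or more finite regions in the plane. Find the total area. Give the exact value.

443/2

Set the curves equal: -3*t^3 + 17*t^2 + 5*t - 77 = 2*t^2 - t - 5, so -3*t^3 + 15*t^2 + 6*t - 72 = 0, which factors as -3*(t - 4)*(t - 3)*(t + 2) = 0. The curves meet at t = -2, 3, 4.
On [-2, 3], y = 2*t^2 - t - 5 is on top; that piece has area ∫[-2,3] (-(-3*t^3 + 15*t^2 + 6*t - 72)) dt = 875/4.
On [3, 4], y = -3*t^3 + 17*t^2 + 5*t - 77 is on top; that piece has area ∫[3,4] (-3*t^3 + 15*t^2 + 6*t - 72) dt = 11/4.
Total enclosed area = 875/4 + 11/4 = 443/2.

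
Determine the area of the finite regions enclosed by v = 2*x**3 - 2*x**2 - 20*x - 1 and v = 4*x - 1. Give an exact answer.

937/6

Set the curves equal: 2*x**3 - 2*x**2 - 20*x - 1 = 4*x - 1, so 2*x**3 - 2*x**2 - 24*x = 0, which factors as 2*x*(x - 4)*(x + 3) = 0. The curves meet at x = -3, 0, 4.
On [-3, 0], v = 2*x**3 - 2*x**2 - 20*x - 1 is on top; that piece has area ∫[-3,0] (2*x**3 - 2*x**2 - 24*x) dx = 99/2.
On [0, 4], v = 4*x - 1 is on top; that piece has area ∫[0,4] (-(2*x**3 - 2*x**2 - 24*x)) dx = 320/3.
Total enclosed area = 99/2 + 320/3 = 937/6.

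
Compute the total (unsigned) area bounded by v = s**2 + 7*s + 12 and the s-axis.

The curve meets the s-axis where s**2 + 7*s + 12 = 0, i.e. (s + 3)*(s + 4) = 0, at s = -4, -3.
On [-4, -3] the curve lies below the axis; ∫[-4,-3] (s**2 + 7*s + 12) ds = -1/6, giving area 1/6.

1/6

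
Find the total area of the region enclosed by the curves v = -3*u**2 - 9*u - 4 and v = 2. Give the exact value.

Set the curves equal: -3*u**2 - 9*u - 4 = 2, so -3*u**2 - 9*u - 6 = 0, which factors as -3*(u + 1)*(u + 2) = 0. The curves meet at u = -2, -1.
On [-2, -1], v = -3*u**2 - 9*u - 4 is on top; that piece has area ∫[-2,-1] (-3*u**2 - 9*u - 6) du = 1/2.

1/2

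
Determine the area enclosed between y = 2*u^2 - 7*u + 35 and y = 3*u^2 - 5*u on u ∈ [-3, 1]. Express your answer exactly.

416/3

On [-3, 1], (2*u^2 - 7*u + 35) - (3*u^2 - 5*u) = -u^2 - 2*u + 35 is ≥ 0 throughout, so the area is a single integral of |-u^2 - 2*u + 35|.
∫[-3,1] (-u^2 - 2*u + 35) du = 416/3.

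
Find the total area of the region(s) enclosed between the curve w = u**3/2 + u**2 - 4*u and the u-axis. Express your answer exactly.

74/3

The curve meets the u-axis where u**3/2 + u**2 - 4*u = 0, i.e. u*(u - 2)*(u + 4)/2 = 0, at u = -4, 0, 2.
On [-4, 0] the curve lies above the axis; ∫[-4,0] (u**3/2 + u**2 - 4*u) du = 64/3, giving area 64/3.
On [0, 2] the curve lies below the axis; ∫[0,2] (u**3/2 + u**2 - 4*u) du = -10/3, giving area 10/3.
Total area = 64/3 + 10/3 = 74/3.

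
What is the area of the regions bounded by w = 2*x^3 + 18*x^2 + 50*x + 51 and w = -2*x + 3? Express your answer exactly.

1

Set the curves equal: 2*x^3 + 18*x^2 + 50*x + 51 = -2*x + 3, so 2*x^3 + 18*x^2 + 52*x + 48 = 0, which factors as 2*(x + 2)*(x + 3)*(x + 4) = 0. The curves meet at x = -4, -3, -2.
On [-4, -3], w = 2*x^3 + 18*x^2 + 50*x + 51 is on top; that piece has area ∫[-4,-3] (2*x^3 + 18*x^2 + 52*x + 48) dx = 1/2.
On [-3, -2], w = -2*x + 3 is on top; that piece has area ∫[-3,-2] (-(2*x^3 + 18*x^2 + 52*x + 48)) dx = 1/2.
Total enclosed area = 1/2 + 1/2 = 1.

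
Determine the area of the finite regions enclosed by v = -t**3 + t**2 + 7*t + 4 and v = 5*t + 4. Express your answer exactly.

Set the curves equal: -t**3 + t**2 + 7*t + 4 = 5*t + 4, so -t**3 + t**2 + 2*t = 0, which factors as -t*(t - 2)*(t + 1) = 0. The curves meet at t = -1, 0, 2.
On [-1, 0], v = 5*t + 4 is on top; that piece has area ∫[-1,0] (-(-t**3 + t**2 + 2*t)) dt = 5/12.
On [0, 2], v = -t**3 + t**2 + 7*t + 4 is on top; that piece has area ∫[0,2] (-t**3 + t**2 + 2*t) dt = 8/3.
Total enclosed area = 5/12 + 8/3 = 37/12.

37/12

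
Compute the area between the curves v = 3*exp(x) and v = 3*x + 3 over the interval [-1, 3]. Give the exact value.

On [-1, 3], (3*exp(x)) - (3*x + 3) = -3*x + 3*exp(x) - 3 is ≥ 0 throughout, so the area is a single integral of |-3*x + 3*exp(x) - 3|.
∫[-1,3] (-3*x + 3*exp(x) - 3) dx = -24 - 3*exp(-1) + 3*exp(3).

-24 - 3*exp(-1) + 3*exp(3)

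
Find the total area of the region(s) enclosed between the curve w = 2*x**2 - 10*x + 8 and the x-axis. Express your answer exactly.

The curve meets the x-axis where 2*x**2 - 10*x + 8 = 0, i.e. 2*(x - 4)*(x - 1) = 0, at x = 1, 4.
On [1, 4] the curve lies below the axis; ∫[1,4] (2*x**2 - 10*x + 8) dx = -9, giving area 9.

9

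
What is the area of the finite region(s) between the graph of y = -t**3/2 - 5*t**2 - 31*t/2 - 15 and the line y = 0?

The curve meets the t-axis where -t**3/2 - 5*t**2 - 31*t/2 - 15 = 0, i.e. -(t + 2)*(t + 3)*(t + 5)/2 = 0, at t = -5, -3, -2.
On [-5, -3] the curve lies below the axis; ∫[-5,-3] (-t**3/2 - 5*t**2 - 31*t/2 - 15) dt = -4/3, giving area 4/3.
On [-3, -2] the curve lies above the axis; ∫[-3,-2] (-t**3/2 - 5*t**2 - 31*t/2 - 15) dt = 5/24, giving area 5/24.
Total area = 4/3 + 5/24 = 37/24.

37/24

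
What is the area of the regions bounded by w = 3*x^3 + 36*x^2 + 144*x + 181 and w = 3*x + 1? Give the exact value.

Set the curves equal: 3*x^3 + 36*x^2 + 144*x + 181 = 3*x + 1, so 3*x^3 + 36*x^2 + 141*x + 180 = 0, which factors as 3*(x + 3)*(x + 4)*(x + 5) = 0. The curves meet at x = -5, -4, -3.
On [-5, -4], w = 3*x^3 + 36*x^2 + 144*x + 181 is on top; that piece has area ∫[-5,-4] (3*x^3 + 36*x^2 + 141*x + 180) dx = 3/4.
On [-4, -3], w = 3*x + 1 is on top; that piece has area ∫[-4,-3] (-(3*x^3 + 36*x^2 + 141*x + 180)) dx = 3/4.
Total enclosed area = 3/4 + 3/4 = 3/2.

3/2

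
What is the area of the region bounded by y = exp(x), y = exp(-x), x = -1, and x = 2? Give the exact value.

-4 + exp(-2) + exp(-1) + exp(1) + exp(2)

The difference (exp(x)) - (exp(-x)) = exp(x) - exp(-x) changes sign at x = 0 inside [-1, 2], so split the integral there.
∫[-1,0] (exp(x) - exp(-x)) dx = -exp(1) - exp(-1) + 2; the area of that piece is -2 + exp(-1) + exp(1).
∫[0,2] (exp(x) - exp(-x)) dx = -2 + exp(-2) + exp(2).
Total area = (-2 + exp(-1) + exp(1)) + (-2 + exp(-2) + exp(2)) = -4 + exp(-2) + exp(-1) + exp(1) + exp(2).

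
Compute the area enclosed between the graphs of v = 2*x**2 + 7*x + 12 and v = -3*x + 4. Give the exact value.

Set the curves equal: 2*x**2 + 7*x + 12 = -3*x + 4, so 2*x**2 + 10*x + 8 = 0, which factors as 2*(x + 1)*(x + 4) = 0. The curves meet at x = -4, -1.
On [-4, -1], v = -3*x + 4 is on top; that piece has area ∫[-4,-1] (-(2*x**2 + 10*x + 8)) dx = 9.

9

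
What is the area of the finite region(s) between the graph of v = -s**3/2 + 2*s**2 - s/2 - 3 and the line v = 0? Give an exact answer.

The curve meets the s-axis where -s**3/2 + 2*s**2 - s/2 - 3 = 0, i.e. -(s - 3)*(s - 2)*(s + 1)/2 = 0, at s = -1, 2, 3.
On [-1, 2] the curve lies below the axis; ∫[-1,2] (-s**3/2 + 2*s**2 - s/2 - 3) ds = -45/8, giving area 45/8.
On [2, 3] the curve lies above the axis; ∫[2,3] (-s**3/2 + 2*s**2 - s/2 - 3) ds = 7/24, giving area 7/24.
Total area = 45/8 + 7/24 = 71/12.

71/12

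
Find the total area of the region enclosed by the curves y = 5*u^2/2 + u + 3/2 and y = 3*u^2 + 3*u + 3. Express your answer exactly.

2/3

Set the curves equal: 5*u^2/2 + u + 3/2 = 3*u^2 + 3*u + 3, so -u^2/2 - 2*u - 3/2 = 0, which factors as -(u + 1)*(u + 3)/2 = 0. The curves meet at u = -3, -1.
On [-3, -1], y = 5*u^2/2 + u + 3/2 is on top; that piece has area ∫[-3,-1] (-u^2/2 - 2*u - 3/2) du = 2/3.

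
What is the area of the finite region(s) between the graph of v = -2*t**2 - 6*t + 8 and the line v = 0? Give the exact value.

125/3

The curve meets the t-axis where -2*t**2 - 6*t + 8 = 0, i.e. -2*(t - 1)*(t + 4) = 0, at t = -4, 1.
On [-4, 1] the curve lies above the axis; ∫[-4,1] (-2*t**2 - 6*t + 8) dt = 125/3, giving area 125/3.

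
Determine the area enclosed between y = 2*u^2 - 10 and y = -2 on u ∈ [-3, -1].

The difference (2*u^2 - 10) - (-2) = 2*u^2 - 8 changes sign at u = -2 inside [-3, -1], so split the integral there.
∫[-3,-2] (2*u^2 - 8) du = 14/3.
∫[-2,-1] (2*u^2 - 8) du = -10/3; the area of that piece is 10/3.
Total area = 14/3 + 10/3 = 8.

8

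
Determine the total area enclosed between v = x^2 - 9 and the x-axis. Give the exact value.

The curve meets the x-axis where x^2 - 9 = 0, i.e. (x - 3)*(x + 3) = 0, at x = -3, 3.
On [-3, 3] the curve lies below the axis; ∫[-3,3] (x^2 - 9) dx = -36, giving area 36.

36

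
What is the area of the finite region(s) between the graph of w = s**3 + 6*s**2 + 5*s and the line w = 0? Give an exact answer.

131/4

The curve meets the s-axis where s**3 + 6*s**2 + 5*s = 0, i.e. s*(s + 1)*(s + 5) = 0, at s = -5, -1, 0.
On [-5, -1] the curve lies above the axis; ∫[-5,-1] (s**3 + 6*s**2 + 5*s) ds = 32, giving area 32.
On [-1, 0] the curve lies below the axis; ∫[-1,0] (s**3 + 6*s**2 + 5*s) ds = -3/4, giving area 3/4.
Total area = 32 + 3/4 = 131/4.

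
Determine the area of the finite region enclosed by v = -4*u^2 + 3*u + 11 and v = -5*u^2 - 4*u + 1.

Set the curves equal: -4*u^2 + 3*u + 11 = -5*u^2 - 4*u + 1, so u^2 + 7*u + 10 = 0, which factors as (u + 2)*(u + 5) = 0. The curves meet at u = -5, -2.
On [-5, -2], v = -5*u^2 - 4*u + 1 is on top; that piece has area ∫[-5,-2] (-(u^2 + 7*u + 10)) du = 9/2.

9/2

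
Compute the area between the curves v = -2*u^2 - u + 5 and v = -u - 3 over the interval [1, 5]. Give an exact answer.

172/3

The difference (-2*u^2 - u + 5) - (-u - 3) = -2*u^2 + 8 changes sign at u = 2 inside [1, 5], so split the integral there.
∫[1,2] (-2*u^2 + 8) du = 10/3.
∫[2,5] (-2*u^2 + 8) du = -54; the area of that piece is 54.
Total area = 10/3 + 54 = 172/3.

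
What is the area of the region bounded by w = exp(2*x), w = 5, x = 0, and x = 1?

-19/2 + exp(2)/2 + 5*log(5)

The difference (exp(2*x)) - (5) = exp(2*x) - 5 changes sign at x = log(5)/2 inside [0, 1], so split the integral there.
∫[0,log(5)/2] (exp(2*x) - 5) dx = 2 - 5*log(5)/2; the area of that piece is -2 + 5*log(5)/2.
∫[log(5)/2,1] (exp(2*x) - 5) dx = -15/2 + exp(2)/2 + 5*log(5)/2.
Total area = (-2 + 5*log(5)/2) + (-15/2 + exp(2)/2 + 5*log(5)/2) = -19/2 + exp(2)/2 + 5*log(5).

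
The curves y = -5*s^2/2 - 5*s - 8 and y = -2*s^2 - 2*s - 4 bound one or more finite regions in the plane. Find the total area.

2/3

Set the curves equal: -5*s^2/2 - 5*s - 8 = -2*s^2 - 2*s - 4, so -s^2/2 - 3*s - 4 = 0, which factors as -(s + 2)*(s + 4)/2 = 0. The curves meet at s = -4, -2.
On [-4, -2], y = -5*s^2/2 - 5*s - 8 is on top; that piece has area ∫[-4,-2] (-s^2/2 - 3*s - 4) ds = 2/3.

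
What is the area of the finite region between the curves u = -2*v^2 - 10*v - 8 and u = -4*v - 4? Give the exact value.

Both boundary curves give u as a function of v, so integrate with respect to v. Setting them equal: -2*v^2 - 6*v - 4 = 0, i.e. -2*(v + 1)*(v + 2) = 0, so they meet at v = -2, -1.
For v in [-2, -1], u = -2*v^2 - 10*v - 8 is on the right; area = ∫[-2,-1] (-2*v^2 - 6*v - 4) dv = 1/3.

1/3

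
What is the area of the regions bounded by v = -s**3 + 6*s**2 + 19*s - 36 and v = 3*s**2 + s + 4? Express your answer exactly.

Set the curves equal: -s**3 + 6*s**2 + 19*s - 36 = 3*s**2 + s + 4, so -s**3 + 3*s**2 + 18*s - 40 = 0, which factors as -(s - 5)*(s - 2)*(s + 4) = 0. The curves meet at s = -4, 2, 5.
On [-4, 2], v = 3*s**2 + s + 4 is on top; that piece has area ∫[-4,2] (-(-s**3 + 3*s**2 + 18*s - 40)) ds = 216.
On [2, 5], v = -s**3 + 6*s**2 + 19*s - 36 is on top; that piece has area ∫[2,5] (-s**3 + 3*s**2 + 18*s - 40) ds = 135/4.
Total enclosed area = 216 + 135/4 = 999/4.

999/4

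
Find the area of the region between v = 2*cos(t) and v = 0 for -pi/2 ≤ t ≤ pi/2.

On [-pi/2, pi/2], (2*cos(t)) - (0) = 2*cos(t) is ≥ 0 throughout, so the area is a single integral of |2*cos(t)|.
∫[-pi/2,pi/2] (2*cos(t)) dt = 4.

4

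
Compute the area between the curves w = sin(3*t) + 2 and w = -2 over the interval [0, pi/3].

2/3 + 4*pi/3

On [0, pi/3], (sin(3*t) + 2) - (-2) = sin(3*t) + 4 is ≥ 0 throughout, so the area is a single integral of |sin(3*t) + 4|.
∫[0,pi/3] (sin(3*t) + 4) dt = 2/3 + 4*pi/3.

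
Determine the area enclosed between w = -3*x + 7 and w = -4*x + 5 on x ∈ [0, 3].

On [0, 3], (-3*x + 7) - (-4*x + 5) = x + 2 is ≥ 0 throughout, so the area is a single integral of |x + 2|.
∫[0,3] (x + 2) dx = 21/2.

21/2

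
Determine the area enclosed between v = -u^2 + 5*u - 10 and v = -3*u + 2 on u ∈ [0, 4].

The difference (-u^2 + 5*u - 10) - (-3*u + 2) = -u^2 + 8*u - 12 changes sign at u = 2 inside [0, 4], so split the integral there.
∫[0,2] (-u^2 + 8*u - 12) du = -32/3; the area of that piece is 32/3.
∫[2,4] (-u^2 + 8*u - 12) du = 16/3.
Total area = 32/3 + 16/3 = 16.

16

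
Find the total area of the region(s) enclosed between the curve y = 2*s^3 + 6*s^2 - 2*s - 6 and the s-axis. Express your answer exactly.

The curve meets the s-axis where 2*s^3 + 6*s^2 - 2*s - 6 = 0, i.e. 2*(s - 1)*(s + 1)*(s + 3) = 0, at s = -3, -1, 1.
On [-3, -1] the curve lies above the axis; ∫[-3,-1] (2*s^3 + 6*s^2 - 2*s - 6) ds = 8, giving area 8.
On [-1, 1] the curve lies below the axis; ∫[-1,1] (2*s^3 + 6*s^2 - 2*s - 6) ds = -8, giving area 8.
Total area = 8 + 8 = 16.

16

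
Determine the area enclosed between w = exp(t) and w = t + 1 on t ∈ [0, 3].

-17/2 + exp(3)

On [0, 3], (exp(t)) - (t + 1) = -t + exp(t) - 1 is ≥ 0 throughout, so the area is a single integral of |-t + exp(t) - 1|.
∫[0,3] (-t + exp(t) - 1) dt = -17/2 + exp(3).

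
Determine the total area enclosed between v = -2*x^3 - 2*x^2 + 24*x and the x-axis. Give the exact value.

The curve meets the x-axis where -2*x^3 - 2*x^2 + 24*x = 0, i.e. -2*x*(x - 3)*(x + 4) = 0, at x = -4, 0, 3.
On [-4, 0] the curve lies below the axis; ∫[-4,0] (-2*x^3 - 2*x^2 + 24*x) dx = -320/3, giving area 320/3.
On [0, 3] the curve lies above the axis; ∫[0,3] (-2*x^3 - 2*x^2 + 24*x) dx = 99/2, giving area 99/2.
Total area = 320/3 + 99/2 = 937/6.

937/6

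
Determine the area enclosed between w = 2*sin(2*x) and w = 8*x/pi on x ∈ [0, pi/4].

1 - pi/4

On [0, pi/4], (2*sin(2*x)) - (8*x/pi) = -8*x/pi + 2*sin(2*x) is ≥ 0 throughout, so the area is a single integral of |-8*x/pi + 2*sin(2*x)|.
∫[0,pi/4] (-8*x/pi + 2*sin(2*x)) dx = 1 - pi/4.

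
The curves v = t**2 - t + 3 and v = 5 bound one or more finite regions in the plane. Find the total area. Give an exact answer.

Set the curves equal: t**2 - t + 3 = 5, so t**2 - t - 2 = 0, which factors as (t - 2)*(t + 1) = 0. The curves meet at t = -1, 2.
On [-1, 2], v = 5 is on top; that piece has area ∫[-1,2] (-(t**2 - t - 2)) dt = 9/2.

9/2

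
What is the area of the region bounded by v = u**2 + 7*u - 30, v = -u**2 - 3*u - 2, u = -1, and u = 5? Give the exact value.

The difference (u**2 + 7*u - 30) - (-u**2 - 3*u - 2) = 2*u**2 + 10*u - 28 changes sign at u = 2 inside [-1, 5], so split the integral there.
∫[-1,2] (2*u**2 + 10*u - 28) du = -63; the area of that piece is 63.
∫[2,5] (2*u**2 + 10*u - 28) du = 99.
Total area = 63 + 99 = 162.

162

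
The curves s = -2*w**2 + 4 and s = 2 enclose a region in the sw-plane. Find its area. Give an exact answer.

Both boundary curves give s as a function of w, so integrate with respect to w. Setting them equal: -2*w**2 + 2 = 0, i.e. -2*(w - 1)*(w + 1) = 0, so they meet at w = -1, 1.
For w in [-1, 1], s = -2*w**2 + 4 is on the right; area = ∫[-1,1] (-2*w**2 + 2) dw = 8/3.

8/3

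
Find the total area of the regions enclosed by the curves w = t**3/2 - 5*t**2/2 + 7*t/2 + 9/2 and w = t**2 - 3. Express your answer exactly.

Set the curves equal: t**3/2 - 5*t**2/2 + 7*t/2 + 9/2 = t**2 - 3, so t**3/2 - 7*t**2/2 + 7*t/2 + 15/2 = 0, which factors as (t - 5)*(t - 3)*(t + 1)/2 = 0. The curves meet at t = -1, 3, 5.
On [-1, 3], w = t**3/2 - 5*t**2/2 + 7*t/2 + 9/2 is on top; that piece has area ∫[-1,3] (t**3/2 - 7*t**2/2 + 7*t/2 + 15/2) dt = 64/3.
On [3, 5], w = t**2 - 3 is on top; that piece has area ∫[3,5] (-(t**3/2 - 7*t**2/2 + 7*t/2 + 15/2)) dt = 10/3.
Total enclosed area = 64/3 + 10/3 = 74/3.

74/3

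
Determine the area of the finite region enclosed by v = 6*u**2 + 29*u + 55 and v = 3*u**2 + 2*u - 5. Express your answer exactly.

Set the curves equal: 6*u**2 + 29*u + 55 = 3*u**2 + 2*u - 5, so 3*u**2 + 27*u + 60 = 0, which factors as 3*(u + 4)*(u + 5) = 0. The curves meet at u = -5, -4.
On [-5, -4], v = 3*u**2 + 2*u - 5 is on top; that piece has area ∫[-5,-4] (-(3*u**2 + 27*u + 60)) du = 1/2.

1/2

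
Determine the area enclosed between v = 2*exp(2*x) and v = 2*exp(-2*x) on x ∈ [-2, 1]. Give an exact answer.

-4 + exp(-4) + exp(-2) + exp(2) + exp(4)

The difference (2*exp(2*x)) - (2*exp(-2*x)) = 2*exp(2*x) - 2*exp(-2*x) changes sign at x = 0 inside [-2, 1], so split the integral there.
∫[-2,0] (2*exp(2*x) - 2*exp(-2*x)) dx = -exp(4) - exp(-4) + 2; the area of that piece is -2 + exp(-4) + exp(4).
∫[0,1] (2*exp(2*x) - 2*exp(-2*x)) dx = -2 + exp(-2) + exp(2).
Total area = (-2 + exp(-4) + exp(4)) + (-2 + exp(-2) + exp(2)) = -4 + exp(-4) + exp(-2) + exp(2) + exp(4).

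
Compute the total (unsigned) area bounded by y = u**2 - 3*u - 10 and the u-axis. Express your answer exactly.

The curve meets the u-axis where u**2 - 3*u - 10 = 0, i.e. (u - 5)*(u + 2) = 0, at u = -2, 5.
On [-2, 5] the curve lies below the axis; ∫[-2,5] (u**2 - 3*u - 10) du = -343/6, giving area 343/6.

343/6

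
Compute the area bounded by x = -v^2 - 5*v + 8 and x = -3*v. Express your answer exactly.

Both boundary curves give x as a function of v, so integrate with respect to v. Setting them equal: -v^2 - 2*v + 8 = 0, i.e. -(v - 2)*(v + 4) = 0, so they meet at v = -4, 2.
For v in [-4, 2], x = -v^2 - 5*v + 8 is on the right; area = ∫[-4,2] (-v^2 - 2*v + 8) dv = 36.

36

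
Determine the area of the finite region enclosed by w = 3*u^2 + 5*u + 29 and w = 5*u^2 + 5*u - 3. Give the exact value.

Set the curves equal: 3*u^2 + 5*u + 29 = 5*u^2 + 5*u - 3, so -2*u^2 + 32 = 0, which factors as -2*(u - 4)*(u + 4) = 0. The curves meet at u = -4, 4.
On [-4, 4], w = 3*u^2 + 5*u + 29 is on top; that piece has area ∫[-4,4] (-2*u^2 + 32) du = 512/3.

512/3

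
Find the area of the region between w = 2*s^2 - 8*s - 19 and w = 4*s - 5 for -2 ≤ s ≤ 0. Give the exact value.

The difference (2*s^2 - 8*s - 19) - (4*s - 5) = 2*s^2 - 12*s - 14 changes sign at s = -1 inside [-2, 0], so split the integral there.
∫[-2,-1] (2*s^2 - 12*s - 14) ds = 26/3.
∫[-1,0] (2*s^2 - 12*s - 14) ds = -22/3; the area of that piece is 22/3.
Total area = 26/3 + 22/3 = 16.

16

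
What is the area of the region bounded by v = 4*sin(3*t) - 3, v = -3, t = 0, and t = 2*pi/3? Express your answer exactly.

16/3

The difference (4*sin(3*t) - 3) - (-3) = 4*sin(3*t) changes sign at t = pi/3 inside [0, 2*pi/3], so split the integral there.
∫[0,pi/3] (4*sin(3*t)) dt = 8/3.
∫[pi/3,2*pi/3] (4*sin(3*t)) dt = -8/3; the area of that piece is 8/3.
Total area = 8/3 + 8/3 = 16/3.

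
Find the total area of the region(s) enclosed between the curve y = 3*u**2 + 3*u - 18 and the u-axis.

125/2

The curve meets the u-axis where 3*u**2 + 3*u - 18 = 0, i.e. 3*(u - 2)*(u + 3) = 0, at u = -3, 2.
On [-3, 2] the curve lies below the axis; ∫[-3,2] (3*u**2 + 3*u - 18) du = -125/2, giving area 125/2.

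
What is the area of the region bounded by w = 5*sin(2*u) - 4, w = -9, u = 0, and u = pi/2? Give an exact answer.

On [0, pi/2], (5*sin(2*u) - 4) - (-9) = 5*sin(2*u) + 5 is ≥ 0 throughout, so the area is a single integral of |5*sin(2*u) + 5|.
∫[0,pi/2] (5*sin(2*u) + 5) du = 5 + 5*pi/2.

5 + 5*pi/2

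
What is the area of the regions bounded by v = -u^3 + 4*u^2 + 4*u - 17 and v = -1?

Set the curves equal: -u^3 + 4*u^2 + 4*u - 17 = -1, so -u^3 + 4*u^2 + 4*u - 16 = 0, which factors as -(u - 4)*(u - 2)*(u + 2) = 0. The curves meet at u = -2, 2, 4.
On [-2, 2], v = -1 is on top; that piece has area ∫[-2,2] (-(-u^3 + 4*u^2 + 4*u - 16)) du = 128/3.
On [2, 4], v = -u^3 + 4*u^2 + 4*u - 17 is on top; that piece has area ∫[2,4] (-u^3 + 4*u^2 + 4*u - 16) du = 20/3.
Total enclosed area = 128/3 + 20/3 = 148/3.

148/3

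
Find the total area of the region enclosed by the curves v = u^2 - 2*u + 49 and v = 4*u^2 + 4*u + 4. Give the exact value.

Set the curves equal: u^2 - 2*u + 49 = 4*u^2 + 4*u + 4, so -3*u^2 - 6*u + 45 = 0, which factors as -3*(u - 3)*(u + 5) = 0. The curves meet at u = -5, 3.
On [-5, 3], v = u^2 - 2*u + 49 is on top; that piece has area ∫[-5,3] (-3*u^2 - 6*u + 45) du = 256.

256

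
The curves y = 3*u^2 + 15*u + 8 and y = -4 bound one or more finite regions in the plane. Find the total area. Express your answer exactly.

Set the curves equal: 3*u^2 + 15*u + 8 = -4, so 3*u^2 + 15*u + 12 = 0, which factors as 3*(u + 1)*(u + 4) = 0. The curves meet at u = -4, -1.
On [-4, -1], y = -4 is on top; that piece has area ∫[-4,-1] (-(3*u^2 + 15*u + 12)) du = 27/2.

27/2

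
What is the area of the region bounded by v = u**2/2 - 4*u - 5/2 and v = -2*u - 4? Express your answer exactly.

2/3

Set the curves equal: u**2/2 - 4*u - 5/2 = -2*u - 4, so u**2/2 - 2*u + 3/2 = 0, which factors as (u - 3)*(u - 1)/2 = 0. The curves meet at u = 1, 3.
On [1, 3], v = -2*u - 4 is on top; that piece has area ∫[1,3] (-(u**2/2 - 2*u + 3/2)) du = 2/3.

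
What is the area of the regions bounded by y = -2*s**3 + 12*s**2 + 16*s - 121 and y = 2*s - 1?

517

Set the curves equal: -2*s**3 + 12*s**2 + 16*s - 121 = 2*s - 1, so -2*s**3 + 12*s**2 + 14*s - 120 = 0, which factors as -2*(s - 5)*(s - 4)*(s + 3) = 0. The curves meet at s = -3, 4, 5.
On [-3, 4], y = 2*s - 1 is on top; that piece has area ∫[-3,4] (-(-2*s**3 + 12*s**2 + 14*s - 120)) ds = 1029/2.
On [4, 5], y = -2*s**3 + 12*s**2 + 16*s - 121 is on top; that piece has area ∫[4,5] (-2*s**3 + 12*s**2 + 14*s - 120) ds = 5/2.
Total enclosed area = 1029/2 + 5/2 = 517.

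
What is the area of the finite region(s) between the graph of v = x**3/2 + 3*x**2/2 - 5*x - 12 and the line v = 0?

The curve meets the x-axis where x**3/2 + 3*x**2/2 - 5*x - 12 = 0, i.e. (x - 3)*(x + 2)*(x + 4)/2 = 0, at x = -4, -2, 3.
On [-4, -2] the curve lies above the axis; ∫[-4,-2] (x**3/2 + 3*x**2/2 - 5*x - 12) dx = 4, giving area 4.
On [-2, 3] the curve lies below the axis; ∫[-2,3] (x**3/2 + 3*x**2/2 - 5*x - 12) dx = -375/8, giving area 375/8.
Total area = 4 + 375/8 = 407/8.

407/8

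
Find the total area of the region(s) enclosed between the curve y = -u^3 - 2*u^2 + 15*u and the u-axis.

The curve meets the u-axis where -u^3 - 2*u^2 + 15*u = 0, i.e. -u*(u - 3)*(u + 5) = 0, at u = -5, 0, 3.
On [-5, 0] the curve lies below the axis; ∫[-5,0] (-u^3 - 2*u^2 + 15*u) du = -1375/12, giving area 1375/12.
On [0, 3] the curve lies above the axis; ∫[0,3] (-u^3 - 2*u^2 + 15*u) du = 117/4, giving area 117/4.
Total area = 1375/12 + 117/4 = 863/6.

863/6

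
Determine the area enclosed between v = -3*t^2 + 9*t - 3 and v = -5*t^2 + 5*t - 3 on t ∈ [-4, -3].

On [-4, -3], (-3*t^2 + 9*t - 3) - (-5*t^2 + 5*t - 3) = 2*t^2 + 4*t is ≥ 0 throughout, so the area is a single integral of |2*t^2 + 4*t|.
∫[-4,-3] (2*t^2 + 4*t) dt = 32/3.

32/3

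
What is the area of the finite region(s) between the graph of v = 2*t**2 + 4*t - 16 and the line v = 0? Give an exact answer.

The curve meets the t-axis where 2*t**2 + 4*t - 16 = 0, i.e. 2*(t - 2)*(t + 4) = 0, at t = -4, 2.
On [-4, 2] the curve lies below the axis; ∫[-4,2] (2*t**2 + 4*t - 16) dt = -72, giving area 72.

72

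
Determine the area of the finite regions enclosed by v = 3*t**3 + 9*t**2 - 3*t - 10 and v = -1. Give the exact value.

Set the curves equal: 3*t**3 + 9*t**2 - 3*t - 10 = -1, so 3*t**3 + 9*t**2 - 3*t - 9 = 0, which factors as 3*(t - 1)*(t + 1)*(t + 3) = 0. The curves meet at t = -3, -1, 1.
On [-3, -1], v = 3*t**3 + 9*t**2 - 3*t - 10 is on top; that piece has area ∫[-3,-1] (3*t**3 + 9*t**2 - 3*t - 9) dt = 12.
On [-1, 1], v = -1 is on top; that piece has area ∫[-1,1] (-(3*t**3 + 9*t**2 - 3*t - 9)) dt = 12.
Total enclosed area = 12 + 12 = 24.

24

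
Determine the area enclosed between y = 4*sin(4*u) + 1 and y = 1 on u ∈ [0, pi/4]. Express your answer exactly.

On [0, pi/4], (4*sin(4*u) + 1) - (1) = 4*sin(4*u) is ≥ 0 throughout, so the area is a single integral of |4*sin(4*u)|.
∫[0,pi/4] (4*sin(4*u)) du = 2.

2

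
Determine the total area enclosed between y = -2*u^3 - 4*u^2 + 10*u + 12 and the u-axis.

253/6

The curve meets the u-axis where -2*u^3 - 4*u^2 + 10*u + 12 = 0, i.e. -2*(u - 2)*(u + 1)*(u + 3) = 0, at u = -3, -1, 2.
On [-3, -1] the curve lies below the axis; ∫[-3,-1] (-2*u^3 - 4*u^2 + 10*u + 12) du = -32/3, giving area 32/3.
On [-1, 2] the curve lies above the axis; ∫[-1,2] (-2*u^3 - 4*u^2 + 10*u + 12) du = 63/2, giving area 63/2.
Total area = 32/3 + 63/2 = 253/6.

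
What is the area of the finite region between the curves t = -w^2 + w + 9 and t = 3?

Both boundary curves give t as a function of w, so integrate with respect to w. Setting them equal: -w^2 + w + 6 = 0, i.e. -(w - 3)*(w + 2) = 0, so they meet at w = -2, 3.
For w in [-2, 3], t = -w^2 + w + 9 is on the right; area = ∫[-2,3] (-w^2 + w + 6) dw = 125/6.

125/6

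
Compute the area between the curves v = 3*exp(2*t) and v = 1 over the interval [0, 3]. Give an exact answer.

On [0, 3], (3*exp(2*t)) - (1) = 3*exp(2*t) - 1 is ≥ 0 throughout, so the area is a single integral of |3*exp(2*t) - 1|.
∫[0,3] (3*exp(2*t) - 1) dt = -9/2 + 3*exp(6)/2.

-9/2 + 3*exp(6)/2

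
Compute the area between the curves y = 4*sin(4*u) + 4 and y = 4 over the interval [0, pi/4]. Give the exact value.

On [0, pi/4], (4*sin(4*u) + 4) - (4) = 4*sin(4*u) is ≥ 0 throughout, so the area is a single integral of |4*sin(4*u)|.
∫[0,pi/4] (4*sin(4*u)) du = 2.

2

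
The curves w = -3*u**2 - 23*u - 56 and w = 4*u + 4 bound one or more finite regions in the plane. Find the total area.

Set the curves equal: -3*u**2 - 23*u - 56 = 4*u + 4, so -3*u**2 - 27*u - 60 = 0, which factors as -3*(u + 4)*(u + 5) = 0. The curves meet at u = -5, -4.
On [-5, -4], w = -3*u**2 - 23*u - 56 is on top; that piece has area ∫[-5,-4] (-3*u**2 - 27*u - 60) du = 1/2.

1/2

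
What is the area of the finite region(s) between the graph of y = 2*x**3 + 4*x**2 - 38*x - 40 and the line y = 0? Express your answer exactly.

The curve meets the x-axis where 2*x**3 + 4*x**2 - 38*x - 40 = 0, i.e. 2*(x - 4)*(x + 1)*(x + 5) = 0, at x = -5, -1, 4.
On [-5, -1] the curve lies above the axis; ∫[-5,-1] (2*x**3 + 4*x**2 - 38*x - 40) dx = 448/3, giving area 448/3.
On [-1, 4] the curve lies below the axis; ∫[-1,4] (2*x**3 + 4*x**2 - 38*x - 40) dx = -1625/6, giving area 1625/6.
Total area = 448/3 + 1625/6 = 2521/6.

2521/6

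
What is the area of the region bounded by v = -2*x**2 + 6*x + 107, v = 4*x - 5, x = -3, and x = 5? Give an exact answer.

2432/3

On [-3, 5], (-2*x**2 + 6*x + 107) - (4*x - 5) = -2*x**2 + 2*x + 112 is ≥ 0 throughout, so the area is a single integral of |-2*x**2 + 2*x + 112|.
∫[-3,5] (-2*x**2 + 2*x + 112) dx = 2432/3.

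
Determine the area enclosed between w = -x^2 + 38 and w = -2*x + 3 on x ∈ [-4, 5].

261

On [-4, 5], (-x^2 + 38) - (-2*x + 3) = -x^2 + 2*x + 35 is ≥ 0 throughout, so the area is a single integral of |-x^2 + 2*x + 35|.
∫[-4,5] (-x^2 + 2*x + 35) dx = 261.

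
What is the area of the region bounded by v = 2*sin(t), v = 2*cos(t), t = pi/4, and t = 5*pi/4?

On [pi/4, 5*pi/4], (2*sin(t)) - (2*cos(t)) = 2*sin(t) - 2*cos(t) is ≥ 0 throughout, so the area is a single integral of |2*sin(t) - 2*cos(t)|.
∫[pi/4,5*pi/4] (2*sin(t) - 2*cos(t)) dt = 4*sqrt(2).

4*sqrt(2)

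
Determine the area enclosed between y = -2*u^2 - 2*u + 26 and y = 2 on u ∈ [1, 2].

49/3

On [1, 2], (-2*u^2 - 2*u + 26) - (2) = -2*u^2 - 2*u + 24 is ≥ 0 throughout, so the area is a single integral of |-2*u^2 - 2*u + 24|.
∫[1,2] (-2*u^2 - 2*u + 24) du = 49/3.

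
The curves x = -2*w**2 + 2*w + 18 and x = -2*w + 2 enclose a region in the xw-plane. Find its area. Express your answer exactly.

72

Both boundary curves give x as a function of w, so integrate with respect to w. Setting them equal: -2*w**2 + 4*w + 16 = 0, i.e. -2*(w - 4)*(w + 2) = 0, so they meet at w = -2, 4.
For w in [-2, 4], x = -2*w**2 + 2*w + 18 is on the right; area = ∫[-2,4] (-2*w**2 + 4*w + 16) dw = 72.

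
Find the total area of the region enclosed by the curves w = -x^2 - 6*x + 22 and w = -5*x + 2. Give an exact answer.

243/2

Set the curves equal: -x^2 - 6*x + 22 = -5*x + 2, so -x^2 - x + 20 = 0, which factors as -(x - 4)*(x + 5) = 0. The curves meet at x = -5, 4.
On [-5, 4], w = -x^2 - 6*x + 22 is on top; that piece has area ∫[-5,4] (-x^2 - x + 20) dx = 243/2.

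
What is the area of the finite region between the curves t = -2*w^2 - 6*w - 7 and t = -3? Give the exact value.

1/3

Both boundary curves give t as a function of w, so integrate with respect to w. Setting them equal: -2*w^2 - 6*w - 4 = 0, i.e. -2*(w + 1)*(w + 2) = 0, so they meet at w = -2, -1.
For w in [-2, -1], t = -2*w^2 - 6*w - 7 is on the right; area = ∫[-2,-1] (-2*w^2 - 6*w - 4) dw = 1/3.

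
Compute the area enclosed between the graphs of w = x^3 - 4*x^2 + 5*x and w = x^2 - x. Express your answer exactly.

37/12

Set the curves equal: x^3 - 4*x^2 + 5*x = x^2 - x, so x^3 - 5*x^2 + 6*x = 0, which factors as x*(x - 3)*(x - 2) = 0. The curves meet at x = 0, 2, 3.
On [0, 2], w = x^3 - 4*x^2 + 5*x is on top; that piece has area ∫[0,2] (x^3 - 5*x^2 + 6*x) dx = 8/3.
On [2, 3], w = x^2 - x is on top; that piece has area ∫[2,3] (-(x^3 - 5*x^2 + 6*x)) dx = 5/12.
Total enclosed area = 8/3 + 5/12 = 37/12.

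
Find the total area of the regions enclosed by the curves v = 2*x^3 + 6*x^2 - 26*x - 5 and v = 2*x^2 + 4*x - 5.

863/3

Set the curves equal: 2*x^3 + 6*x^2 - 26*x - 5 = 2*x^2 + 4*x - 5, so 2*x^3 + 4*x^2 - 30*x = 0, which factors as 2*x*(x - 3)*(x + 5) = 0. The curves meet at x = -5, 0, 3.
On [-5, 0], v = 2*x^3 + 6*x^2 - 26*x - 5 is on top; that piece has area ∫[-5,0] (2*x^3 + 4*x^2 - 30*x) dx = 1375/6.
On [0, 3], v = 2*x^2 + 4*x - 5 is on top; that piece has area ∫[0,3] (-(2*x^3 + 4*x^2 - 30*x)) dx = 117/2.
Total enclosed area = 1375/6 + 117/2 = 863/3.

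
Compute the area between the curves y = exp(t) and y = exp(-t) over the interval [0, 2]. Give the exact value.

On [0, 2], (exp(t)) - (exp(-t)) = exp(t) - exp(-t) is ≥ 0 throughout, so the area is a single integral of |exp(t) - exp(-t)|.
∫[0,2] (exp(t) - exp(-t)) dt = -2 + exp(-2) + exp(2).

-2 + exp(-2) + exp(2)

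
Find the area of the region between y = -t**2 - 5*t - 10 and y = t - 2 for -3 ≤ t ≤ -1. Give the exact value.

2

The difference (-t**2 - 5*t - 10) - (t - 2) = -t**2 - 6*t - 8 changes sign at t = -2 inside [-3, -1], so split the integral there.
∫[-3,-2] (-t**2 - 6*t - 8) dt = 2/3.
∫[-2,-1] (-t**2 - 6*t - 8) dt = -4/3; the area of that piece is 4/3.
Total area = 2/3 + 4/3 = 2.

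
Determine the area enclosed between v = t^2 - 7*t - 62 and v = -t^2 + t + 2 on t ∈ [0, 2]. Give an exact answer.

On [0, 2], (t^2 - 7*t - 62) - (-t^2 + t + 2) = 2*t^2 - 8*t - 64 is ≤ 0 throughout, so the area is a single integral of |2*t^2 - 8*t - 64|.
∫[0,2] (2*t^2 - 8*t - 64) dt = -416/3; the area of that piece is 416/3.

416/3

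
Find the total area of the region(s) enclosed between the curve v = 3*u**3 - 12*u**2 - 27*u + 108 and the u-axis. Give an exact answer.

The curve meets the u-axis where 3*u**3 - 12*u**2 - 27*u + 108 = 0, i.e. 3*(u - 4)*(u - 3)*(u + 3) = 0, at u = -3, 3, 4.
On [-3, 3] the curve lies above the axis; ∫[-3,3] (3*u**3 - 12*u**2 - 27*u + 108) du = 432, giving area 432.
On [3, 4] the curve lies below the axis; ∫[3,4] (3*u**3 - 12*u**2 - 27*u + 108) du = -13/4, giving area 13/4.
Total area = 432 + 13/4 = 1741/4.

1741/4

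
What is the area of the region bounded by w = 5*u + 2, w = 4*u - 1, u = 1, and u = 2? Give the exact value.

On [1, 2], (5*u + 2) - (4*u - 1) = u + 3 is ≥ 0 throughout, so the area is a single integral of |u + 3|.
∫[1,2] (u + 3) du = 9/2.

9/2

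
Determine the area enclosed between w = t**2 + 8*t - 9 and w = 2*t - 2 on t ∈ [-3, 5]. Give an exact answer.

The difference (t**2 + 8*t - 9) - (2*t - 2) = t**2 + 6*t - 7 changes sign at t = 1 inside [-3, 5], so split the integral there.
∫[-3,1] (t**2 + 6*t - 7) dt = -128/3; the area of that piece is 128/3.
∫[1,5] (t**2 + 6*t - 7) dt = 256/3.
Total area = 128/3 + 256/3 = 128.

128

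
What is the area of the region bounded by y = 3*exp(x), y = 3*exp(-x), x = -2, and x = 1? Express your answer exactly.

-12 + 3*exp(-2) + 3*exp(-1) + 3*exp(1) + 3*exp(2)

The difference (3*exp(x)) - (3*exp(-x)) = 3*exp(x) - 3*exp(-x) changes sign at x = 0 inside [-2, 1], so split the integral there.
∫[-2,0] (3*exp(x) - 3*exp(-x)) dx = -3*exp(2) - 3*exp(-2) + 6; the area of that piece is -6 + 3*exp(-2) + 3*exp(2).
∫[0,1] (3*exp(x) - 3*exp(-x)) dx = -6 + 3*exp(-1) + 3*exp(1).
Total area = (-6 + 3*exp(-2) + 3*exp(2)) + (-6 + 3*exp(-1) + 3*exp(1)) = -12 + 3*exp(-2) + 3*exp(-1) + 3*exp(1) + 3*exp(2).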